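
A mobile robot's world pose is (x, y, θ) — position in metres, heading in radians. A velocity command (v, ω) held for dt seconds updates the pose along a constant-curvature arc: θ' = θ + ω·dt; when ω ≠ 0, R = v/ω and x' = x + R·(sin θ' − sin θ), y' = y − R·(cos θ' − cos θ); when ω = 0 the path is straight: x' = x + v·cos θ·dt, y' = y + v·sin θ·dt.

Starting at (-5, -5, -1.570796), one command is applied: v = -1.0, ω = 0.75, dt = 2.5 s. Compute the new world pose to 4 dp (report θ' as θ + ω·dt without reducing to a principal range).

(-6.7327, -3.7279, 0.3042)

θ' = -1.5708 + 0.75·2.5 = 0.3042
R = v/ω = -1.0/0.75 = -1.3333
x' = -5 + -1.3333·(sin 0.3042 − sin -1.5708) = -6.7327
y' = -5 − -1.3333·(cos 0.3042 − cos -1.5708) = -3.7279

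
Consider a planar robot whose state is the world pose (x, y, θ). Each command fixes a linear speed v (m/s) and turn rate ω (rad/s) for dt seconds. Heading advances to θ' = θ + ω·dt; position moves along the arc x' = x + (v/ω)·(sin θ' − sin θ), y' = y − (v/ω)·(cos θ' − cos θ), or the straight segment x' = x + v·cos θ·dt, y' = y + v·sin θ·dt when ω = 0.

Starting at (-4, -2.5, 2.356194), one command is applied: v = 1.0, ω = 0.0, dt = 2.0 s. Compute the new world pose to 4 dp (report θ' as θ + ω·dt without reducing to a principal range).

(-5.4142, -1.0858, 2.3562)

θ' = 2.3562 + 0.0·2.0 = 2.3562
ω = 0 → straight: x' = -4 + 1.0·cos(2.3562)·2.0 = -5.4142
y' = -2.5 + 1.0·sin(2.3562)·2.0 = -1.0858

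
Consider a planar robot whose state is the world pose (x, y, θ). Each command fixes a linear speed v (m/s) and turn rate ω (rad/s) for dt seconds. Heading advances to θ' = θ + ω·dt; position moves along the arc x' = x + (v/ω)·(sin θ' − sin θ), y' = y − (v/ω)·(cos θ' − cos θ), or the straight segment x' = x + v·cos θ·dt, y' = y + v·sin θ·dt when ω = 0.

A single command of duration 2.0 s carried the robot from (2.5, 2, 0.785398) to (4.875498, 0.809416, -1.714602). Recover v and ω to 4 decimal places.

Δθ = -1.714602 − 0.785398 = -2.500000
ω = Δθ/dt = -2.500000/2.0 = -1.2500
R = Δx/(sin θ' − sin θ) = -1.4000
v = R·ω = -1.4000·-1.2500 = 1.7500

v = 1.7500, ω = -1.2500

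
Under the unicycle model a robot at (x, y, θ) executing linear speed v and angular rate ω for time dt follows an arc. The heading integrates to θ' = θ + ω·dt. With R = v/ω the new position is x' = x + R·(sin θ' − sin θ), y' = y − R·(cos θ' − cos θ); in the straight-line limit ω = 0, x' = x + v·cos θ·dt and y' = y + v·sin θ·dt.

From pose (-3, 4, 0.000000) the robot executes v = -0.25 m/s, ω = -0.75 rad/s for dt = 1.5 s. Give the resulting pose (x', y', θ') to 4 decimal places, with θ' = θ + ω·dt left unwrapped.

θ' = 0.0000 + -0.75·1.5 = -1.1250
R = v/ω = -0.25/-0.75 = 0.3333
x' = -3 + 0.3333·(sin -1.1250 − sin 0.0000) = -3.3008
y' = 4 − 0.3333·(cos -1.1250 − cos 0.0000) = 4.1896

(-3.3008, 4.1896, -1.1250)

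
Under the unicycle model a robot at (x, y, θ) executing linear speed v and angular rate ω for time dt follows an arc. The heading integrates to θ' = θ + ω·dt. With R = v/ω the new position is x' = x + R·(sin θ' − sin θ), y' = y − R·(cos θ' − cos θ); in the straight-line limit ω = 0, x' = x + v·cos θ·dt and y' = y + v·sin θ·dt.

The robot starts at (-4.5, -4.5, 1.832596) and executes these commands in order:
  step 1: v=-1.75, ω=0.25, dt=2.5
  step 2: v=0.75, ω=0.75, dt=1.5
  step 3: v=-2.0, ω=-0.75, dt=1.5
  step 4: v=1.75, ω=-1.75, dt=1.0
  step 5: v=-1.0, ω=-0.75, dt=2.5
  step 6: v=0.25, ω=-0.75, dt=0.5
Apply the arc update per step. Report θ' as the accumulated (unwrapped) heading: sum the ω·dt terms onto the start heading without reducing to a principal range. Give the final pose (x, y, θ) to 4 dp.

(-2.4817, -6.4256, -1.5424)

step 1: θ'=2.4576 (R=-7.0000) → pose (-2.1618, -8.1136, 2.4576)
step 2: θ'=3.5826 (R=1.0000) → pose (-3.2205, -7.9844, 3.5826)
step 3: θ'=2.4576 (R=2.6667) → pose (-0.3972, -8.3291, 2.4576)
step 4: θ'=0.7076 (R=-1.0000) → pose (-0.4153, -6.7941, 0.7076)
step 5: θ'=-1.1674 (R=1.3333) → pose (-2.5083, -6.3043, -1.1674)
step 6: θ'=-1.5424 (R=-0.3333) → pose (-2.4817, -6.4256, -1.5424)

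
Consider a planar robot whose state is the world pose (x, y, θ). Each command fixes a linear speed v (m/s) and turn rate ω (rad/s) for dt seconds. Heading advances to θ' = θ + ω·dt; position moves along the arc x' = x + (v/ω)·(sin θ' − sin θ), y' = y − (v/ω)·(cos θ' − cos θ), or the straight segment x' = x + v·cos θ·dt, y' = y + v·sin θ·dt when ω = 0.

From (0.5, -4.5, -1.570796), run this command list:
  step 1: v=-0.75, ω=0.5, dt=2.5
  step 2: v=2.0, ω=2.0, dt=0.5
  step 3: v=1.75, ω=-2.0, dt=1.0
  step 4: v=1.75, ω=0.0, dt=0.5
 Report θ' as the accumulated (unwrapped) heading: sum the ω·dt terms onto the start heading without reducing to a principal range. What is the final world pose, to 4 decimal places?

step 1: θ'=-0.3208 (R=-1.5000) → pose (-0.5270, -3.0765, -0.3208)
step 2: θ'=0.6792 (R=1.0000) → pose (0.4165, -2.9056, 0.6792)
step 3: θ'=-1.3208 (R=-0.8750) → pose (1.8139, -3.3699, -1.3208)
step 4: θ'=-1.3208 (straight) → pose (2.0304, -4.2177, -1.3208)

(2.0304, -4.2177, -1.3208)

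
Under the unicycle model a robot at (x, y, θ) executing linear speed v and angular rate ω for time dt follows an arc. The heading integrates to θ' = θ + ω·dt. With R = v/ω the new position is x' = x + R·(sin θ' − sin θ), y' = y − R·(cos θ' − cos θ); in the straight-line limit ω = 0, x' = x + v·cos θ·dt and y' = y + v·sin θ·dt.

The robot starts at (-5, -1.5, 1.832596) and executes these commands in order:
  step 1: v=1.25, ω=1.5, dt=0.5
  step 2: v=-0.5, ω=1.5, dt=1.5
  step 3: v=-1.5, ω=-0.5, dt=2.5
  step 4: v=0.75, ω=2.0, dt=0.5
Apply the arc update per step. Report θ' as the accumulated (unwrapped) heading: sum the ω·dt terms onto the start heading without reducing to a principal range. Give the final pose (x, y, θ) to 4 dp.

(-3.3693, 2.0955, 4.5826)

step 1: θ'=2.5826 (R=0.8333) → pose (-5.3630, -1.0092, 2.5826)
step 2: θ'=4.8326 (R=-0.3333) → pose (-4.8553, -0.6866, 4.8326)
step 3: θ'=3.5826 (R=3.0000) → pose (-3.1575, 2.3861, 3.5826)
step 4: θ'=4.5826 (R=0.3750) → pose (-3.3693, 2.0955, 4.5826)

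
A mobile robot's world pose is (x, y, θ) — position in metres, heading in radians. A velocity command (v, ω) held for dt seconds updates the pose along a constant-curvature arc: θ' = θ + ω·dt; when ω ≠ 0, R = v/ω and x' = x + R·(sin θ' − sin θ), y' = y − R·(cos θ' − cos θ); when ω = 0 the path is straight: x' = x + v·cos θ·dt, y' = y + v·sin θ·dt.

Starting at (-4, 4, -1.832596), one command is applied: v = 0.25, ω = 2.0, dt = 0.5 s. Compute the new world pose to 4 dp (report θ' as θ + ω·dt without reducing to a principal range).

θ' = -1.8326 + 2.0·0.5 = -0.8326
R = v/ω = 0.25/2.0 = 0.1250
x' = -4 + 0.1250·(sin -0.8326 − sin -1.8326) = -3.9717
y' = 4 − 0.1250·(cos -0.8326 − cos -1.8326) = 3.8835

(-3.9717, 3.8835, -0.8326)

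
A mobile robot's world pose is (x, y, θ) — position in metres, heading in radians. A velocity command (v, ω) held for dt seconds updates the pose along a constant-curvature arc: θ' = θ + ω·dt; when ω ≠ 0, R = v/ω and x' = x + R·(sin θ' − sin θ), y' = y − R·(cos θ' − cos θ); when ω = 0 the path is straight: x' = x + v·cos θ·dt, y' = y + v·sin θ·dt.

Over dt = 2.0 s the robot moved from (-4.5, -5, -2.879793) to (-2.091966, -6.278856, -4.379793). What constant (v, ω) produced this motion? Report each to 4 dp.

v = -1.5000, ω = -0.7500

Δθ = -4.379793 − -2.879793 = -1.500000
ω = Δθ/dt = -1.500000/2.0 = -0.7500
R = Δx/(sin θ' − sin θ) = 2.0000
v = R·ω = 2.0000·-0.7500 = -1.5000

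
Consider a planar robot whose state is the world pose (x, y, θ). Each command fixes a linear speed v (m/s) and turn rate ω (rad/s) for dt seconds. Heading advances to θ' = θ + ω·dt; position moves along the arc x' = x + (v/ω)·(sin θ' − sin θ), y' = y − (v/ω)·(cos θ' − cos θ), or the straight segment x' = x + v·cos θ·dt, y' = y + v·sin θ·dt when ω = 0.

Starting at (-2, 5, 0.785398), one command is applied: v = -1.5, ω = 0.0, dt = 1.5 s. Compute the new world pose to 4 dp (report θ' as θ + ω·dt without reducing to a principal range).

θ' = 0.7854 + 0.0·1.5 = 0.7854
ω = 0 → straight: x' = -2 + -1.5·cos(0.7854)·1.5 = -3.5910
y' = 5 + -1.5·sin(0.7854)·1.5 = 3.4090

(-3.5910, 3.4090, 0.7854)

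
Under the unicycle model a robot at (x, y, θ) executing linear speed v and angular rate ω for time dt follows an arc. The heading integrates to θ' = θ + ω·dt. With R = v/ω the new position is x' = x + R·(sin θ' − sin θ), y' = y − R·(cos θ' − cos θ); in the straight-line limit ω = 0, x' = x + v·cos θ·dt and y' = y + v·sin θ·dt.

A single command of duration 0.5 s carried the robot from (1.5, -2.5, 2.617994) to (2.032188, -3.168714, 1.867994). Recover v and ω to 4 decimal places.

Δθ = 1.867994 − 2.617994 = -0.750000
ω = Δθ/dt = -0.750000/0.5 = -1.5000
R = −Δy/(cos θ' − cos θ) = 1.1667
v = R·ω = 1.1667·-1.5000 = -1.7500

v = -1.7500, ω = -1.5000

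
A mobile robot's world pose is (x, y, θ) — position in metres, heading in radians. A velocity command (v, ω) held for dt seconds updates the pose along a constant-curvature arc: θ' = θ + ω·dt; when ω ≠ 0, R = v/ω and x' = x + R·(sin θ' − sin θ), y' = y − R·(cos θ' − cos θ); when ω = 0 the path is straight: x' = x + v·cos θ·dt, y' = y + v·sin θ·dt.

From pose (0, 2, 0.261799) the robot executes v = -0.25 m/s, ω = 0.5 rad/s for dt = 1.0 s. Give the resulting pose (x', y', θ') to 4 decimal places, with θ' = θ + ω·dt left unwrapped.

(-0.2157, 1.8788, 0.7618)

θ' = 0.2618 + 0.5·1.0 = 0.7618
R = v/ω = -0.25/0.5 = -0.5000
x' = 0 + -0.5000·(sin 0.7618 − sin 0.2618) = -0.2157
y' = 2 − -0.5000·(cos 0.7618 − cos 0.2618) = 1.8788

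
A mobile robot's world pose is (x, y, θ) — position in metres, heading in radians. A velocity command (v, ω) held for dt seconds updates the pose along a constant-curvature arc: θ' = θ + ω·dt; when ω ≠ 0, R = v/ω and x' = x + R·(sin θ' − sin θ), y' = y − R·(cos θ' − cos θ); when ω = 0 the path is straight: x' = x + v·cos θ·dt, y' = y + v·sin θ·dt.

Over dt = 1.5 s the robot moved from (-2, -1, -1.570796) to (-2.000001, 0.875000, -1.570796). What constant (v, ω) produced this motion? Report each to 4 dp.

v = -1.2500, ω = 0.0000

Δθ = -1.570796 − -1.570796 = 0.000000
ω = Δθ/dt = 0.000000/1.5 = 0.0000
ω = 0 → v = (Δx·cos θ + Δy·sin θ)/dt = -1.2500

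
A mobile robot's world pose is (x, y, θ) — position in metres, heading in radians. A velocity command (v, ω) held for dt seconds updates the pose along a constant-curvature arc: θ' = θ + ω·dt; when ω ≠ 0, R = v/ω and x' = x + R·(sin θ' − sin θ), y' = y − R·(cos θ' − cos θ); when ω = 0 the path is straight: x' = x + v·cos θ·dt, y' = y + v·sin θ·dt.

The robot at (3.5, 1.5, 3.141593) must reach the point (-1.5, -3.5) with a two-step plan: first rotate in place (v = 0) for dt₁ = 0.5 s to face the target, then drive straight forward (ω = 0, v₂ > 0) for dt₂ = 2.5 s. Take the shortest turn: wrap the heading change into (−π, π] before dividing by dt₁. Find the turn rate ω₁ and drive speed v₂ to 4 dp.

heading to target = atan2(-3.5−1.5, -1.5−3.5) = -2.3562
Δθ = wrap(-2.3562 − 3.1416) = 0.7854; ω₁ = Δθ/dt₁ = 1.5708
distance = √((-1.5−3.5)² + (-3.5−1.5)²) = 7.0711; v₂ = distance/dt₂ = 2.8284

ω₁ = 1.5708, v₂ = 2.8284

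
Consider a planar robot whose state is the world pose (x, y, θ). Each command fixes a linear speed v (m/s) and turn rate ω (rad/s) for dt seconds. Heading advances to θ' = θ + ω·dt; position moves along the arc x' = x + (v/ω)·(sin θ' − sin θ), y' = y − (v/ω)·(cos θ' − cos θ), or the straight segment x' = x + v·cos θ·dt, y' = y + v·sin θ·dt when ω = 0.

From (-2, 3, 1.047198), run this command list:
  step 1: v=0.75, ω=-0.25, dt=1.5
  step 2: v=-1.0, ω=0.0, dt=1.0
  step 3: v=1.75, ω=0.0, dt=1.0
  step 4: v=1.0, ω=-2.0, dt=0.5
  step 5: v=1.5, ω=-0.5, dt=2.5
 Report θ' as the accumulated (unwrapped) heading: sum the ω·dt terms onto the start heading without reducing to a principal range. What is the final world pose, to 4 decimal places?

step 1: θ'=0.6722 (R=-3.0000) → pose (-1.2700, 3.8474, 0.6722)
step 2: θ'=0.6722 (straight) → pose (-2.0525, 3.2247, 0.6722)
step 3: θ'=0.6722 (straight) → pose (-0.6832, 4.3144, 0.6722)
step 4: θ'=-0.3278 (R=-0.5000) → pose (-0.2109, 4.3965, -0.3278)
step 5: θ'=-1.5778 (R=-3.0000) → pose (1.8232, 1.5353, -1.5778)

(1.8232, 1.5353, -1.5778)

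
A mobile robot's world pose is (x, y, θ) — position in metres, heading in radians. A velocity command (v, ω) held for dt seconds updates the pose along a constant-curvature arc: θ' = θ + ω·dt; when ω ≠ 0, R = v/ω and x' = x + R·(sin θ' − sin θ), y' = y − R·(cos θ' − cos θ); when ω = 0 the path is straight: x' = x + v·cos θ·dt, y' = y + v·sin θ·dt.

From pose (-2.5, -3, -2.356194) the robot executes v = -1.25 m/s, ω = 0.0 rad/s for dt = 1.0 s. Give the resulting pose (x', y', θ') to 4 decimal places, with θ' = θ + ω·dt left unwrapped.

(-1.6161, -2.1161, -2.3562)

θ' = -2.3562 + 0.0·1.0 = -2.3562
ω = 0 → straight: x' = -2.5 + -1.25·cos(-2.3562)·1.0 = -1.6161
y' = -3 + -1.25·sin(-2.3562)·1.0 = -2.1161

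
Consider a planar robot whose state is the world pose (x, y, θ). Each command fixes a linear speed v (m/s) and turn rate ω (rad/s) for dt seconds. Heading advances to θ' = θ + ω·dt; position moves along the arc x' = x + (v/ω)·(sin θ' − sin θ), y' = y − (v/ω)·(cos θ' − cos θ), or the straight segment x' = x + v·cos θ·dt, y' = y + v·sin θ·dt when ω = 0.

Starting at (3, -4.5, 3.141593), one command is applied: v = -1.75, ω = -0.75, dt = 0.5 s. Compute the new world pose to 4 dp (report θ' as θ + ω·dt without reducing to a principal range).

(3.8546, -4.6621, 2.7666)

θ' = 3.1416 + -0.75·0.5 = 2.7666
R = v/ω = -1.75/-0.75 = 2.3333
x' = 3 + 2.3333·(sin 2.7666 − sin 3.1416) = 3.8546
y' = -4.5 − 2.3333·(cos 2.7666 − cos 3.1416) = -4.6621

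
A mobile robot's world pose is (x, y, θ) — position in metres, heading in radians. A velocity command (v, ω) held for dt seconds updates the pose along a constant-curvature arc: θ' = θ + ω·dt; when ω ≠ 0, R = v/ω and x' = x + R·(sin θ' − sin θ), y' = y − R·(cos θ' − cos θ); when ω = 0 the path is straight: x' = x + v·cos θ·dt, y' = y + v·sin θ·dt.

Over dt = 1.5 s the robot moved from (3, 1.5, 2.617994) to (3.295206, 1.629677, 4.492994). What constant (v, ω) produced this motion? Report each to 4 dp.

Δθ = 4.492994 − 2.617994 = 1.875000
ω = Δθ/dt = 1.875000/1.5 = 1.2500
R = Δx/(sin θ' − sin θ) = -0.2000
v = R·ω = -0.2000·1.2500 = -0.2500

v = -0.2500, ω = 1.2500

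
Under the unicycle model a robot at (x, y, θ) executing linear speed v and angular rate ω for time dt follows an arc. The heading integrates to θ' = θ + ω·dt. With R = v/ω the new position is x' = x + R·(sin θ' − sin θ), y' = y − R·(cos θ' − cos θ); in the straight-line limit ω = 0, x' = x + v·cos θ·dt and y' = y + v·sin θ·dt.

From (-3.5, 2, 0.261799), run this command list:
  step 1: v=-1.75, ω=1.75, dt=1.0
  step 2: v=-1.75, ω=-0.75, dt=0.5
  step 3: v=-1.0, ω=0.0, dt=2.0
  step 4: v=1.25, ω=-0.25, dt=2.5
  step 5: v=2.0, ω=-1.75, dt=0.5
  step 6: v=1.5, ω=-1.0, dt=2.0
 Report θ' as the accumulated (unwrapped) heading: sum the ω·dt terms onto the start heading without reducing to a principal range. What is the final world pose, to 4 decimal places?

step 1: θ'=2.0118 (R=-1.0000) → pose (-4.1455, 0.6072, 2.0118)
step 2: θ'=1.6368 (R=2.3333) → pose (-3.9273, -0.2349, 1.6368)
step 3: θ'=1.6368 (straight) → pose (-3.7954, -2.2305, 1.6368)
step 4: θ'=1.0118 (R=-5.0000) → pose (-3.0453, 0.7510, 1.0118)
step 5: θ'=0.1368 (R=-1.1429) → pose (-2.2322, 1.2770, 0.1368)
step 6: θ'=-1.8632 (R=-1.5000) → pose (-0.5913, -0.6413, -1.8632)

(-0.5913, -0.6413, -1.8632)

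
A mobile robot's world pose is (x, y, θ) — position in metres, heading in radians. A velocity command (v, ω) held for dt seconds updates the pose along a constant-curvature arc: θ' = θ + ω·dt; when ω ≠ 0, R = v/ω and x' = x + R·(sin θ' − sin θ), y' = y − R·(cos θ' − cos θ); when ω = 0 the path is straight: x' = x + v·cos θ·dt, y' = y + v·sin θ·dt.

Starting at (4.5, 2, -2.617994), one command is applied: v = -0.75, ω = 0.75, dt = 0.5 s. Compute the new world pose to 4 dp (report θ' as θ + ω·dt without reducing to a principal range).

(4.7825, 2.2433, -2.2430)

θ' = -2.6180 + 0.75·0.5 = -2.2430
R = v/ω = -0.75/0.75 = -1.0000
x' = 4.5 + -1.0000·(sin -2.2430 − sin -2.6180) = 4.7825
y' = 2 − -1.0000·(cos -2.2430 − cos -2.6180) = 2.2433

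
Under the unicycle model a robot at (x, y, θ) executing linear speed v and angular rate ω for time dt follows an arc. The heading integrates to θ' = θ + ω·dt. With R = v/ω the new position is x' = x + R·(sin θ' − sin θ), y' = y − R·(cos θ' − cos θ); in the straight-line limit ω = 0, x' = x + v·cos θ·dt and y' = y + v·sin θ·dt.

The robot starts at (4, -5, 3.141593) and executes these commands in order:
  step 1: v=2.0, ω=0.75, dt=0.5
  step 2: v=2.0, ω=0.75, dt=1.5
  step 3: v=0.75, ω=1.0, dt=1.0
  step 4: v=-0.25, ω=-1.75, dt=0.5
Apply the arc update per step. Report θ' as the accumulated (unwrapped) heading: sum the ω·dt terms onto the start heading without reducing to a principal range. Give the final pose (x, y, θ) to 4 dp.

step 1: θ'=3.5166 (R=2.6667) → pose (3.0233, -5.1853, 3.5166)
step 2: θ'=4.6416 (R=2.6667) → pose (1.3400, -7.4780, 4.6416)
step 3: θ'=5.6416 (R=0.7500) → pose (1.6393, -8.1319, 5.6416)
step 4: θ'=4.7666 (R=0.1429) → pose (1.5821, -8.0252, 4.7666)

(1.5821, -8.0252, 4.7666)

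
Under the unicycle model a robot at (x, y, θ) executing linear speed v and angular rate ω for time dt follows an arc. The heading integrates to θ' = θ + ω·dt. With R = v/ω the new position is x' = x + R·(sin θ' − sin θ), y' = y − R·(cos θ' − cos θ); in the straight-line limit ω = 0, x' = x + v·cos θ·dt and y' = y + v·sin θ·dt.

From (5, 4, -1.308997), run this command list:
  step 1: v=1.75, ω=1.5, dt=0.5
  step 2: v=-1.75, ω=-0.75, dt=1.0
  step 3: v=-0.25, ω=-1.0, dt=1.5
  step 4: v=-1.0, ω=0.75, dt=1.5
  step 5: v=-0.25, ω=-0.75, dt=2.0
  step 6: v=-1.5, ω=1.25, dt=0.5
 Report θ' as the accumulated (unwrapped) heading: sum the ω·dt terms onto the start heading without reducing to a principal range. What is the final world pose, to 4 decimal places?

(6.5976, 6.5900, -2.5590)

step 1: θ'=-0.5590 (R=1.1667) → pose (5.5082, 3.3129, -0.5590)
step 2: θ'=-1.3090 (R=2.3333) → pose (4.4918, 4.6871, -1.3090)
step 3: θ'=-2.8090 (R=0.2500) → pose (4.6517, 4.9881, -2.8090)
step 4: θ'=-1.6840 (R=-1.3333) → pose (5.5411, 6.0978, -1.6840)
step 5: θ'=-3.1840 (R=0.3333) → pose (5.8865, 6.3932, -3.1840)
step 6: θ'=-2.5590 (R=-1.2000) → pose (6.5976, 6.5900, -2.5590)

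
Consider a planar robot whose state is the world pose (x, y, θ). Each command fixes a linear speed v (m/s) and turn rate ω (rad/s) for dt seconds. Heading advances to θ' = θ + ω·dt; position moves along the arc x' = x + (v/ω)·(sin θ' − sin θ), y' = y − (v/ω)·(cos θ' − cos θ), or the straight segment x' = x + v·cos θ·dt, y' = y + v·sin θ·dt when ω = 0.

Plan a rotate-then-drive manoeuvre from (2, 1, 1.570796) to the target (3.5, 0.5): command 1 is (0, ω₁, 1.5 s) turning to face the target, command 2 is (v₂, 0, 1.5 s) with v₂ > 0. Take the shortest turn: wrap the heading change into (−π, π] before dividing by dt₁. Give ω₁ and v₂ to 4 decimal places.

heading to target = atan2(0.5−1, 3.5−2) = -0.3218
Δθ = wrap(-0.3218 − 1.5708) = -1.8925; ω₁ = Δθ/dt₁ = -1.2617
distance = √((3.5−2)² + (0.5−1)²) = 1.5811; v₂ = distance/dt₂ = 1.0541

ω₁ = -1.2617, v₂ = 1.0541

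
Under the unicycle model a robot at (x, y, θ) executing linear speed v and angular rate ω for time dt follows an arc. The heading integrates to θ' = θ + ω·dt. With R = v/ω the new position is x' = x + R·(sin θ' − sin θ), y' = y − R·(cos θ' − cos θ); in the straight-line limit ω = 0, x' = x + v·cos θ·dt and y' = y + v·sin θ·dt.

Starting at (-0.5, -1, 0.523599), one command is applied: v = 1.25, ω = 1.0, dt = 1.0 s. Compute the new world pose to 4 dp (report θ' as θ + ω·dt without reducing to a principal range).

θ' = 0.5236 + 1.0·1.0 = 1.5236
R = v/ω = 1.25/1.0 = 1.2500
x' = -0.5 + 1.2500·(sin 1.5236 − sin 0.5236) = 0.1236
y' = -1 − 1.2500·(cos 1.5236 − cos 0.5236) = 0.0236

(0.1236, 0.0236, 1.5236)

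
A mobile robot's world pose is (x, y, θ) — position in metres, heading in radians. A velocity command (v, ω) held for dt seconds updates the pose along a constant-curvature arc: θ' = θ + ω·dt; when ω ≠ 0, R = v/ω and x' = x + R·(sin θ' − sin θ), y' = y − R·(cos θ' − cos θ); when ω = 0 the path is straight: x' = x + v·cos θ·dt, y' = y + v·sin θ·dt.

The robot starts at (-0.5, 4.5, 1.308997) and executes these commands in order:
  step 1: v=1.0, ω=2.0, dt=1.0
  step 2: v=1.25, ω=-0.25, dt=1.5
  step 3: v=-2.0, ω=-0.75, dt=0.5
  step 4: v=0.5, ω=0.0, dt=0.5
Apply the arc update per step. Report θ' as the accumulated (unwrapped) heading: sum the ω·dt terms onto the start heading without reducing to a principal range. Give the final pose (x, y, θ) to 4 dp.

(-2.2211, 4.9148, 2.5590)

step 1: θ'=3.3090 (R=0.5000) → pose (-1.0663, 5.1224, 3.3090)
step 2: θ'=2.9340 (R=-5.0000) → pose (-2.9299, 5.1599, 2.9340)
step 3: θ'=2.5590 (R=2.6667) → pose (-2.0124, 4.7772, 2.5590)
step 4: θ'=2.5590 (straight) → pose (-2.2211, 4.9148, 2.5590)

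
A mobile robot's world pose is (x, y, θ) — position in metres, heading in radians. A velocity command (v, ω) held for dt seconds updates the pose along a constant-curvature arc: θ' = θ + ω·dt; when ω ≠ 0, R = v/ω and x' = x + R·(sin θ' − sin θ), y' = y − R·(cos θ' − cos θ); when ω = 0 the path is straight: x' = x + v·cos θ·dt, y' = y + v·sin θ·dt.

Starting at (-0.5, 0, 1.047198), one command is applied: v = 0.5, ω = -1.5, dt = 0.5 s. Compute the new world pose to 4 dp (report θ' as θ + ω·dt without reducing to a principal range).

(-0.3089, 0.1521, 0.2972)

θ' = 1.0472 + -1.5·0.5 = 0.2972
R = v/ω = 0.5/-1.5 = -0.3333
x' = -0.5 + -0.3333·(sin 0.2972 − sin 1.0472) = -0.3089
y' = 0 − -0.3333·(cos 0.2972 − cos 1.0472) = 0.1521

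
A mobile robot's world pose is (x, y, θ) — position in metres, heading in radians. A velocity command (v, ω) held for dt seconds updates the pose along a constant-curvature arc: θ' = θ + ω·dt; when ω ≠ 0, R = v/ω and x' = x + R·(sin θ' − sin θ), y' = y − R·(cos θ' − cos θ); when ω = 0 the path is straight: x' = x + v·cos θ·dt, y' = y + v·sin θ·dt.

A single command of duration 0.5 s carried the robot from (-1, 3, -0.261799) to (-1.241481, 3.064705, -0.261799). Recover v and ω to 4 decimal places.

Δθ = -0.261799 − -0.261799 = 0.000000
ω = Δθ/dt = 0.000000/0.5 = 0.0000
ω = 0 → v = (Δx·cos θ + Δy·sin θ)/dt = -0.5000

v = -0.5000, ω = 0.0000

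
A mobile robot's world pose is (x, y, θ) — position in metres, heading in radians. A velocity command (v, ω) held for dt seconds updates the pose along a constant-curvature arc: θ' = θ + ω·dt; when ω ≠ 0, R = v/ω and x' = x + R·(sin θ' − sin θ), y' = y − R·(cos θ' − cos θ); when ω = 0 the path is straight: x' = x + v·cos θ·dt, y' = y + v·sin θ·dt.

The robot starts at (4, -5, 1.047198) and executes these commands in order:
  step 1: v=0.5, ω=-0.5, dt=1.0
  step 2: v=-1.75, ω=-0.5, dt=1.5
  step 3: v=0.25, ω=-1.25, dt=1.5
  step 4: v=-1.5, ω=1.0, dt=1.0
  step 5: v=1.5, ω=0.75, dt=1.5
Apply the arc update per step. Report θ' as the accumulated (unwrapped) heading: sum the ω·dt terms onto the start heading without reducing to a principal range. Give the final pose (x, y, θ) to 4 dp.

step 1: θ'=0.5472 (R=-1.0000) → pose (4.3457, -4.6460, 0.5472)
step 2: θ'=-0.2028 (R=3.5000) → pose (1.8197, -5.0853, -0.2028)
step 3: θ'=-2.0778 (R=-0.2000) → pose (1.9543, -5.3783, -2.0778)
step 4: θ'=-1.0778 (R=-1.5000) → pose (1.9644, -3.9401, -1.0778)
step 5: θ'=0.0472 (R=2.0000) → pose (3.8206, -4.9913, 0.0472)

(3.8206, -4.9913, 0.0472)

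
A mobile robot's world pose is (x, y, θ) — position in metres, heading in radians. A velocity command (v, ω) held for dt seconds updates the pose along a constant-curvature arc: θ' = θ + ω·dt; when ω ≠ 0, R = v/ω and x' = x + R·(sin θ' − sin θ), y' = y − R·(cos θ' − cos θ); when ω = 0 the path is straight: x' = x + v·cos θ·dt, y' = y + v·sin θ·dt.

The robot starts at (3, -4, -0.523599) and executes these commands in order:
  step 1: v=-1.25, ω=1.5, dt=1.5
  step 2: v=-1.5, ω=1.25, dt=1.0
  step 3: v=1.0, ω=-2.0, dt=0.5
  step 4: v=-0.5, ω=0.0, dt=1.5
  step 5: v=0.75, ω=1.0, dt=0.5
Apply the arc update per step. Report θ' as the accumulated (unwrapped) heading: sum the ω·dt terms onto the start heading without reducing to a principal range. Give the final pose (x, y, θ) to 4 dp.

(2.4407, -5.9476, 2.4764)

step 1: θ'=1.7264 (R=-0.8333) → pose (1.7601, -4.8508, 1.7264)
step 2: θ'=2.9764 (R=-1.2000) → pose (2.7482, -5.8485, 2.9764)
step 3: θ'=1.9764 (R=-0.5000) → pose (2.3710, -5.5526, 1.9764)
step 4: θ'=1.9764 (straight) → pose (2.6670, -6.2418, 1.9764)
step 5: θ'=2.4764 (R=0.7500) → pose (2.4407, -5.9476, 2.4764)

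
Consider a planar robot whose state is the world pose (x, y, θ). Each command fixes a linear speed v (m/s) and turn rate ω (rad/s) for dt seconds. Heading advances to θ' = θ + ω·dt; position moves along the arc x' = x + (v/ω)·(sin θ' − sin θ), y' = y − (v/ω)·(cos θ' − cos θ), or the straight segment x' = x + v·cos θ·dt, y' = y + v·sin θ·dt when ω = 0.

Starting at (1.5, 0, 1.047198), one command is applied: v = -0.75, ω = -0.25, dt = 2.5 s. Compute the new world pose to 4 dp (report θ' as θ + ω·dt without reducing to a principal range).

θ' = 1.0472 + -0.25·2.5 = 0.4222
R = v/ω = -0.75/-0.25 = 3.0000
x' = 1.5 + 3.0000·(sin 0.4222 − sin 1.0472) = 0.1312
y' = 0 − 3.0000·(cos 0.4222 − cos 1.0472) = -1.2366

(0.1312, -1.2366, 0.4222)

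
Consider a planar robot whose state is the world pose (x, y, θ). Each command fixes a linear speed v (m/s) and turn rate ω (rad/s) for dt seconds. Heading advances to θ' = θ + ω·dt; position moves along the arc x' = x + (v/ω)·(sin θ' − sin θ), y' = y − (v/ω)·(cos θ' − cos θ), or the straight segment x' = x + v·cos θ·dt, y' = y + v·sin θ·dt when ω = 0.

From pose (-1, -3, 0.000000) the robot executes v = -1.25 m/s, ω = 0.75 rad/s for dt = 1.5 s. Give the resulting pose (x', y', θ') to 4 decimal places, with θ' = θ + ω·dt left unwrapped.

θ' = 0.0000 + 0.75·1.5 = 1.1250
R = v/ω = -1.25/0.75 = -1.6667
x' = -1 + -1.6667·(sin 1.1250 − sin 0.0000) = -2.5038
y' = -3 − -1.6667·(cos 1.1250 − cos 0.0000) = -3.9480

(-2.5038, -3.9480, 1.1250)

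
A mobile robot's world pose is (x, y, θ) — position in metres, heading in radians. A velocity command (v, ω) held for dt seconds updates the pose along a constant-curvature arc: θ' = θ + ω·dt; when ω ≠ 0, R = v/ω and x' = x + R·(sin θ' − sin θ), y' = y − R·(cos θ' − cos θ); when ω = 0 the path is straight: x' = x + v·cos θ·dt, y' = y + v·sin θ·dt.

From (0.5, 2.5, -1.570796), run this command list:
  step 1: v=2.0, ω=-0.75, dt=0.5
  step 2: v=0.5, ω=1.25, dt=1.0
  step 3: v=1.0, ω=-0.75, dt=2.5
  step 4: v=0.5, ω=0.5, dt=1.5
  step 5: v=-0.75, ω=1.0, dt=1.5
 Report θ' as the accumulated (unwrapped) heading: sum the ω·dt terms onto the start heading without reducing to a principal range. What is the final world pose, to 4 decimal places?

step 1: θ'=-1.9458 (R=-2.6667) → pose (0.3147, 1.5233, -1.9458)
step 2: θ'=-0.6958 (R=0.4000) → pose (0.4305, 1.0697, -0.6958)
step 3: θ'=-2.5708 (R=-1.3333) → pose (0.2962, -1.0756, -2.5708)
step 4: θ'=-1.8208 (R=1.0000) → pose (-0.1324, -1.6697, -1.8208)
step 5: θ'=-0.3208 (R=-0.7500) → pose (-0.6226, -0.7724, -0.3208)

(-0.6226, -0.7724, -0.3208)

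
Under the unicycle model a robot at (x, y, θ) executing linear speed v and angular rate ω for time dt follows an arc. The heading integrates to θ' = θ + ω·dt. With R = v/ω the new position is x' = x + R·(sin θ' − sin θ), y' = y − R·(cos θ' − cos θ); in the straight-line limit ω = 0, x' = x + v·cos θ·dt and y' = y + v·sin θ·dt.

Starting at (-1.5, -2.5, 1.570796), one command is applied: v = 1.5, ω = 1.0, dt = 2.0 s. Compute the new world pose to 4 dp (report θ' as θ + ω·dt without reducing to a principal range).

(-3.6242, -1.1361, 3.5708)

θ' = 1.5708 + 1.0·2.0 = 3.5708
R = v/ω = 1.5/1.0 = 1.5000
x' = -1.5 + 1.5000·(sin 3.5708 − sin 1.5708) = -3.6242
y' = -2.5 − 1.5000·(cos 3.5708 − cos 1.5708) = -1.1361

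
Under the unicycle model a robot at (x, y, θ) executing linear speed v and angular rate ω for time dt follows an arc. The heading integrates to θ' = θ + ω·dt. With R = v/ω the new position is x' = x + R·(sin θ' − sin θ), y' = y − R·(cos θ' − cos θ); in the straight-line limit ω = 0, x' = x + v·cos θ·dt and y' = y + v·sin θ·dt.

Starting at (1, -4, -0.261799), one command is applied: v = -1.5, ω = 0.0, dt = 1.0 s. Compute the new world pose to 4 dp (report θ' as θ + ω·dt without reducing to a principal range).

θ' = -0.2618 + 0.0·1.0 = -0.2618
ω = 0 → straight: x' = 1 + -1.5·cos(-0.2618)·1.0 = -0.4489
y' = -4 + -1.5·sin(-0.2618)·1.0 = -3.6118

(-0.4489, -3.6118, -0.2618)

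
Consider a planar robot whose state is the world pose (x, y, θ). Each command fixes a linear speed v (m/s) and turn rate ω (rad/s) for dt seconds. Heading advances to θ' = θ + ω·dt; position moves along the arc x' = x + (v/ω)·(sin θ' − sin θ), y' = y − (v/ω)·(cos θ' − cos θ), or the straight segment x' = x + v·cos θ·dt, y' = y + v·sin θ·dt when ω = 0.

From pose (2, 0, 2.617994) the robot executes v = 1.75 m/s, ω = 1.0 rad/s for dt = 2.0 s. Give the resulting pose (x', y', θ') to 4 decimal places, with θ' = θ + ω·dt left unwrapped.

(-0.6172, -1.3506, 4.6180)

θ' = 2.6180 + 1.0·2.0 = 4.6180
R = v/ω = 1.75/1.0 = 1.7500
x' = 2 + 1.7500·(sin 4.6180 − sin 2.6180) = -0.6172
y' = 0 − 1.7500·(cos 4.6180 − cos 2.6180) = -1.3506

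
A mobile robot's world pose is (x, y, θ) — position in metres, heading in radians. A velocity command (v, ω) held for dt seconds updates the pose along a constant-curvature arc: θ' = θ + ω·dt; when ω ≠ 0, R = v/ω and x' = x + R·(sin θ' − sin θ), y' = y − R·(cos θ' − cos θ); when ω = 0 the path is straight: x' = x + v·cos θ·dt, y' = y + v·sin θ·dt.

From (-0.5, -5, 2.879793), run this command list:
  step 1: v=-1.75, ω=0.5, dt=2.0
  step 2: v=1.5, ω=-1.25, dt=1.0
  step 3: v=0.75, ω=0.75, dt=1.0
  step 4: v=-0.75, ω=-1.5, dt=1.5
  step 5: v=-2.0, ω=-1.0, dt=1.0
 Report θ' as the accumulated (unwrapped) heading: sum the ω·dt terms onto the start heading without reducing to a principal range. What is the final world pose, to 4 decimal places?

(-0.3394, -6.0957, 0.1298)

step 1: θ'=3.8798 (R=-3.5000) → pose (2.7612, -4.2081, 3.8798)
step 2: θ'=2.6298 (R=-1.2000) → pose (1.3660, -4.3668, 2.6298)
step 3: θ'=3.3798 (R=1.0000) → pose (0.6403, -4.2669, 3.3798)
step 4: θ'=1.1298 (R=0.5000) → pose (1.2104, -4.9662, 1.1298)
step 5: θ'=0.1298 (R=2.0000) → pose (-0.3394, -6.0957, 0.1298)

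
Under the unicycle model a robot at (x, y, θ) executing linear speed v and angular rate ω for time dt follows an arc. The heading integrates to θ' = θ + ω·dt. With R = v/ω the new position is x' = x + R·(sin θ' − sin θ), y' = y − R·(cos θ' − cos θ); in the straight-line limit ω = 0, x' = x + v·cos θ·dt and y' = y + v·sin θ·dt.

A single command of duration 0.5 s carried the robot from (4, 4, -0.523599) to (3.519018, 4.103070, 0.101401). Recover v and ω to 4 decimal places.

v = -1.0000, ω = 1.2500

Δθ = 0.101401 − -0.523599 = 0.625000
ω = Δθ/dt = 0.625000/0.5 = 1.2500
R = Δx/(sin θ' − sin θ) = -0.8000
v = R·ω = -0.8000·1.2500 = -1.0000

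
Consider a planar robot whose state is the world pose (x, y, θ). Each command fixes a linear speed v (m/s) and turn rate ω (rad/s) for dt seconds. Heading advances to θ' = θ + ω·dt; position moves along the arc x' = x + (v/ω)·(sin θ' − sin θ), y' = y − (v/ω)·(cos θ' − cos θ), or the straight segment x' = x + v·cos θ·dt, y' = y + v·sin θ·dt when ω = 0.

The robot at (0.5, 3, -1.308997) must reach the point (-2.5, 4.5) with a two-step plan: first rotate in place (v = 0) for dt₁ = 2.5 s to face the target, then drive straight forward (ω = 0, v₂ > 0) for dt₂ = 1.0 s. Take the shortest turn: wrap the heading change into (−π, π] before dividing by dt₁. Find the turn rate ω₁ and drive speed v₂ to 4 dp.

heading to target = atan2(4.5−3, -2.5−0.5) = 2.6779
Δθ = wrap(2.6779 − -1.3090) = -2.2962; ω₁ = Δθ/dt₁ = -0.9185
distance = √((-2.5−0.5)² + (4.5−3)²) = 3.3541; v₂ = distance/dt₂ = 3.3541

ω₁ = -0.9185, v₂ = 3.3541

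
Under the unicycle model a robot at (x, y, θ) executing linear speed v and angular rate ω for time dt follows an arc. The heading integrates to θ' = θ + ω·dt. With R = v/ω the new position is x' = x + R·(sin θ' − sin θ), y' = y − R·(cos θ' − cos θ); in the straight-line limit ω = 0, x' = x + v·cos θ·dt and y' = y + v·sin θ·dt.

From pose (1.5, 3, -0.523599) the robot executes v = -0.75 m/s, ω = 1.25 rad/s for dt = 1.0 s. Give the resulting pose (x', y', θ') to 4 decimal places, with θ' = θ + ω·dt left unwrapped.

θ' = -0.5236 + 1.25·1.0 = 0.7264
R = v/ω = -0.75/1.25 = -0.6000
x' = 1.5 + -0.6000·(sin 0.7264 − sin -0.5236) = 0.8015
y' = 3 − -0.6000·(cos 0.7264 − cos -0.5236) = 2.9289

(0.8015, 2.9289, 0.7264)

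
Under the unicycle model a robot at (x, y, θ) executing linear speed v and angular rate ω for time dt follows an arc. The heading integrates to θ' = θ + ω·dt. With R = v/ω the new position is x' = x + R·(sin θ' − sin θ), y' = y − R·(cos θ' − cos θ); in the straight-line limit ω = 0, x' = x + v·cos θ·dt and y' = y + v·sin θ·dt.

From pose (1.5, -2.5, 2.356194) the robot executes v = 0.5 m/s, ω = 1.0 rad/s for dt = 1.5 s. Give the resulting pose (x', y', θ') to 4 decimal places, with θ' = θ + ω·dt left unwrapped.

θ' = 2.3562 + 1.0·1.5 = 3.8562
R = v/ω = 0.5/1.0 = 0.5000
x' = 1.5 + 0.5000·(sin 3.8562 − sin 2.3562) = 0.8188
y' = -2.5 − 0.5000·(cos 3.8562 − cos 2.3562) = -2.4759

(0.8188, -2.4759, 3.8562)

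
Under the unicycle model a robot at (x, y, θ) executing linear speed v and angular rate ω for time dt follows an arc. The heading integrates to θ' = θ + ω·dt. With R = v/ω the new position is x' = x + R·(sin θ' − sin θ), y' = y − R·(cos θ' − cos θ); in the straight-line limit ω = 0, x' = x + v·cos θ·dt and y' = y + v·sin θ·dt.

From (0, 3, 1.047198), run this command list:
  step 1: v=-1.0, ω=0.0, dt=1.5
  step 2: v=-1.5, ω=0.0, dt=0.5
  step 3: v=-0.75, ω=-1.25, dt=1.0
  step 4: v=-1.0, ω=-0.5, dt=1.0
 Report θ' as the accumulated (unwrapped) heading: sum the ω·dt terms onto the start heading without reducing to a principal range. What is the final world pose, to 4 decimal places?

step 1: θ'=1.0472 (straight) → pose (-0.7500, 1.7010, 1.0472)
step 2: θ'=1.0472 (straight) → pose (-1.1250, 1.0514, 1.0472)
step 3: θ'=-0.2028 (R=0.6000) → pose (-1.7655, 0.7637, -0.2028)
step 4: θ'=-0.7028 (R=2.0000) → pose (-2.6554, 1.1967, -0.7028)

(-2.6554, 1.1967, -0.7028)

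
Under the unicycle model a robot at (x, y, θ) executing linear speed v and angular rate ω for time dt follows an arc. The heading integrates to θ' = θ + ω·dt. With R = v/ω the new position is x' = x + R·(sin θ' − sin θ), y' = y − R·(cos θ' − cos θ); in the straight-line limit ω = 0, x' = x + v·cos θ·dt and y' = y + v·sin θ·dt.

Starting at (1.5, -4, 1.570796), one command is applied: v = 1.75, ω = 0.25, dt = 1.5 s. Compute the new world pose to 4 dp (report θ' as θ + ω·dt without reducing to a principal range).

(1.0136, -1.4361, 1.9458)

θ' = 1.5708 + 0.25·1.5 = 1.9458
R = v/ω = 1.75/0.25 = 7.0000
x' = 1.5 + 7.0000·(sin 1.9458 − sin 1.5708) = 1.0136
y' = -4 − 7.0000·(cos 1.9458 − cos 1.5708) = -1.4361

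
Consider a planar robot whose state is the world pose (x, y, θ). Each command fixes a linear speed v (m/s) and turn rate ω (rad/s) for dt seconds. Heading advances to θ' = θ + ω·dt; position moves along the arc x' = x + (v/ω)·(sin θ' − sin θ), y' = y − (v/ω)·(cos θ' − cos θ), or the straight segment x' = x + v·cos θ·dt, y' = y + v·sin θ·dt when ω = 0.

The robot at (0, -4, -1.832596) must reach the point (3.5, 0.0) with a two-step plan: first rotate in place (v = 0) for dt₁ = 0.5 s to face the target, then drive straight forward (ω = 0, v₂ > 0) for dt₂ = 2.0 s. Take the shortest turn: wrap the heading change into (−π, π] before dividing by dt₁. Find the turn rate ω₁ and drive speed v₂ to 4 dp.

ω₁ = 5.3691, v₂ = 2.6575

heading to target = atan2(0−-4, 3.5−0) = 0.8520
Δθ = wrap(0.8520 − -1.8326) = 2.6846; ω₁ = Δθ/dt₁ = 5.3691
distance = √((3.5−0)² + (0−-4)²) = 5.3151; v₂ = distance/dt₂ = 2.6575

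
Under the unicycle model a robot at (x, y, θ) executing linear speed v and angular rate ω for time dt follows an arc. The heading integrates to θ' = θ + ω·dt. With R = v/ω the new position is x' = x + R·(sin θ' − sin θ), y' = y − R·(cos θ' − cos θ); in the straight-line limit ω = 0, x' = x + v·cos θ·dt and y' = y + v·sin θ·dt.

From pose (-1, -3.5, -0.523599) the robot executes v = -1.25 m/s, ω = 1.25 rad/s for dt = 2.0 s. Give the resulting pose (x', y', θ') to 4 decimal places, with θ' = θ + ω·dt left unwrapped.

θ' = -0.5236 + 1.25·2.0 = 1.9764
R = v/ω = -1.25/1.25 = -1.0000
x' = -1 + -1.0000·(sin 1.9764 − sin -0.5236) = -2.4189
y' = -3.5 − -1.0000·(cos 1.9764 − cos -0.5236) = -4.7606

(-2.4189, -4.7606, 1.9764)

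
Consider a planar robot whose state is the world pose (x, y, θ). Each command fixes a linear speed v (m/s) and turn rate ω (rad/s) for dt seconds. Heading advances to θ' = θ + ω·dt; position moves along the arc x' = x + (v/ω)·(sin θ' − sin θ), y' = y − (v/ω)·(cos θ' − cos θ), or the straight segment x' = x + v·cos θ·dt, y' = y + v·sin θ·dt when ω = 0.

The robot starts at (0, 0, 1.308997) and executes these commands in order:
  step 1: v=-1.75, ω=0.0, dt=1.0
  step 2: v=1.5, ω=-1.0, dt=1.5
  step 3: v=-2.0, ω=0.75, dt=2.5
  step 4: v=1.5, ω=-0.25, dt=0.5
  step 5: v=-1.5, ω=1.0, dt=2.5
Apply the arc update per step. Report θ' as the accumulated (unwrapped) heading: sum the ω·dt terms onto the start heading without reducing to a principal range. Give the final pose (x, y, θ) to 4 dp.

(0.7778, -3.7062, 4.0590)

step 1: θ'=1.3090 (straight) → pose (-0.4529, -1.6904, 1.3090)
step 2: θ'=-0.1910 (R=-1.5000) → pose (1.2807, -0.6059, -0.1910)
step 3: θ'=1.6840 (R=-2.6667) → pose (-1.8751, -3.5253, 1.6840)
step 4: θ'=1.5590 (R=-6.0000) → pose (-1.9131, -2.7767, 1.5590)
step 5: θ'=4.0590 (R=-1.5000) → pose (0.7778, -3.7062, 4.0590)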